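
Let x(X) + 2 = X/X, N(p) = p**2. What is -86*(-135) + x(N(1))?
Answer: 11609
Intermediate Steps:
x(X) = -1 (x(X) = -2 + X/X = -2 + 1 = -1)
-86*(-135) + x(N(1)) = -86*(-135) - 1 = 11610 - 1 = 11609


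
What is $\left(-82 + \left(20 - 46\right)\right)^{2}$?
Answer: $11664$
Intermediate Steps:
$\left(-82 + \left(20 - 46\right)\right)^{2} = \left(-82 - 26\right)^{2} = \left(-108\right)^{2} = 11664$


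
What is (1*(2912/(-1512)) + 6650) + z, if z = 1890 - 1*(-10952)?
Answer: 526232/27 ≈ 19490.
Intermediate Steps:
z = 12842 (z = 1890 + 10952 = 12842)
(1*(2912/(-1512)) + 6650) + z = (1*(2912/(-1512)) + 6650) + 12842 = (1*(2912*(-1/1512)) + 6650) + 12842 = (1*(-52/27) + 6650) + 12842 = (-52/27 + 6650) + 12842 = 179498/27 + 12842 = 526232/27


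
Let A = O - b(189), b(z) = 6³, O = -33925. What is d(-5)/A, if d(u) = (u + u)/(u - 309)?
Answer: -5/5360137 ≈ -9.3281e-7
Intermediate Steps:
d(u) = 2*u/(-309 + u) (d(u) = (2*u)/(-309 + u) = 2*u/(-309 + u))
b(z) = 216
A = -34141 (A = -33925 - 1*216 = -33925 - 216 = -34141)
d(-5)/A = (2*(-5)/(-309 - 5))/(-34141) = (2*(-5)/(-314))*(-1/34141) = (2*(-5)*(-1/314))*(-1/34141) = (5/157)*(-1/34141) = -5/5360137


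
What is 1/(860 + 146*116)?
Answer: 1/17796 ≈ 5.6192e-5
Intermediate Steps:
1/(860 + 146*116) = 1/(860 + 16936) = 1/17796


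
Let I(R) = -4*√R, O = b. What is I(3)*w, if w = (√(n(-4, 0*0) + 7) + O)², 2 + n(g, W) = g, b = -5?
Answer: -64*√3 ≈ -110.85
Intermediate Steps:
n(g, W) = -2 + g
O = -5
w = 16 (w = (√((-2 - 4) + 7) - 5)² = (√(-6 + 7) - 5)² = (√1 - 5)² = (1 - 5)² = (-4)² = 16)
I(3)*w = -4*√3*16 = -64*√3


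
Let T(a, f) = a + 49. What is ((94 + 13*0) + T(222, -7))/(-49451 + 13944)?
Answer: -365/35507 ≈ -0.010280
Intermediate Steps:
T(a, f) = 49 + a
((94 + 13*0) + T(222, -7))/(-49451 + 13944) = ((94 + 13*0) + (49 + 222))/(-49451 + 13944) = ((94 + 0) + 271)/(-35507) = (94 + 271)*(-1/35507) = 365*(-1/35507) = -365/35507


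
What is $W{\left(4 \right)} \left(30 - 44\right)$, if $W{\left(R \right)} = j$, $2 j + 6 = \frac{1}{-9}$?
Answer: $\frac{385}{9} \approx 42.778$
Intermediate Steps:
$j = - \frac{55}{18}$ ($j = -3 + \frac{1}{2 \left(-9\right)} = -3 + \frac{1}{2} \left(- \frac{1}{9}\right) = -3 - \frac{1}{18} = - \frac{55}{18} \approx -3.0556$)
$W{\left(R \right)} = - \frac{55}{18}$
$W{\left(4 \right)} \left(30 - 44\right) = - \frac{55 \left(30 - 44\right)}{18} = \left(- \frac{55}{18}\right) \left(-14\right) = \frac{385}{9}$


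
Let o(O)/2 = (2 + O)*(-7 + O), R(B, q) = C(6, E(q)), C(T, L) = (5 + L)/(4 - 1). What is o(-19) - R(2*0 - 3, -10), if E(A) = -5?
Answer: 884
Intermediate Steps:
C(T, L) = 5/3 + L/3 (C(T, L) = (5 + L)/3 = (5 + L)*(⅓) = 5/3 + L/3)
R(B, q) = 0 (R(B, q) = 5/3 + (⅓)*(-5) = 5/3 - 5/3 = 0)
o(O) = 2*(-7 + O)*(2 + O) (o(O) = 2*((2 + O)*(-7 + O)) = 2*((-7 + O)*(2 + O)) = 2*(-7 + O)*(2 + O))
o(-19) - R(2*0 - 3, -10) = (-28 - 10*(-19) + 2*(-19)²) - 1*0 = (-28 + 190 + 2*361) + 0 = (-28 + 190 + 722) + 0 = 884 + 0 = 884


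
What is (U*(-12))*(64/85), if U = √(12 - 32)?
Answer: -1536*I*√5/85 ≈ -40.407*I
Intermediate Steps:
U = 2*I*√5 (U = √(-20) = 2*I*√5 ≈ 4.4721*I)
(U*(-12))*(64/85) = ((2*I*√5)*(-12))*(64/85) = (-24*I*√5)*(64*(1/85)) = -24*I*√5*(64/85) = -1536*I*√5/85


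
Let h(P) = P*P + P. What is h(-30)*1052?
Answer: 915240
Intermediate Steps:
h(P) = P + P**2 (h(P) = P**2 + P = P + P**2)
h(-30)*1052 = -30*(1 - 30)*1052 = -30*(-29)*1052 = 870*1052 = 915240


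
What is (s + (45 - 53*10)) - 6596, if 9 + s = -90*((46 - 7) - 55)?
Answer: -5650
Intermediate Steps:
s = 1431 (s = -9 - 90*((46 - 7) - 55) = -9 - 90*(39 - 55) = -9 - 90*(-16) = -9 + 1440 = 1431)
(s + (45 - 53*10)) - 6596 = (1431 + (45 - 53*10)) - 6596 = (1431 + (45 - 530)) - 6596 = (1431 - 485) - 6596 = 946 - 6596 = -5650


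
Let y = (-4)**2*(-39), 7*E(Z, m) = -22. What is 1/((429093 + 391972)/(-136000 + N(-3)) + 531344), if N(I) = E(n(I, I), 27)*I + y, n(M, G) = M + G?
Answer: 956302/508119582433 ≈ 1.8820e-6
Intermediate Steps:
n(M, G) = G + M
E(Z, m) = -22/7 (E(Z, m) = (1/7)*(-22) = -22/7)
y = -624 (y = 16*(-39) = -624)
N(I) = -624 - 22*I/7 (N(I) = -22*I/7 - 624 = -624 - 22*I/7)
1/((429093 + 391972)/(-136000 + N(-3)) + 531344) = 1/((429093 + 391972)/(-136000 + (-624 - 22/7*(-3))) + 531344) = 1/(821065/(-136000 + (-624 + 66/7)) + 531344) = 1/(821065/(-136000 - 4302/7) + 531344) = 1/(821065/(-956302/7) + 531344) = 1/(821065*(-7/956302) + 531344) = 1/(-5747455/956302 + 531344) = 1/(508119582433/956302) = 956302/508119582433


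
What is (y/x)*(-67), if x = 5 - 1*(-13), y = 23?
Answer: -1541/18 ≈ -85.611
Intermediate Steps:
x = 18 (x = 5 + 13 = 18)
(y/x)*(-67) = (23/18)*(-67) = -1541/18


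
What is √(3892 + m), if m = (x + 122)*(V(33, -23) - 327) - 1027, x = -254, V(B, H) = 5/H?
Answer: 3*√2707169/23 ≈ 214.61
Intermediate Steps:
m = 969811/23 (m = (-254 + 122)*(5/(-23) - 327) - 1027 = -132*(5*(-1/23) - 327) - 1027 = -132*(-5/23 - 327) - 1027 = -132*(-7526/23) - 1027 = 993432/23 - 1027 = 969811/23 ≈ 42166.)
√(3892 + m) = √(3892 + 969811/23) = √(1059327/23) = 3*√2707169/23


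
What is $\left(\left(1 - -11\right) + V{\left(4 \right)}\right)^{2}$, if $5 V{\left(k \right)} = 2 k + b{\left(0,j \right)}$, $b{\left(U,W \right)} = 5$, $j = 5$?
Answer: $\frac{5329}{25} \approx 213.16$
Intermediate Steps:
$V{\left(k \right)} = 1 + \frac{2 k}{5}$ ($V{\left(k \right)} = \frac{2 k + 5}{5} = \frac{5 + 2 k}{5} = 1 + \frac{2 k}{5}$)
$\left(\left(1 - -11\right) + V{\left(4 \right)}\right)^{2} = \left(\left(1 - -11\right) + \left(1 + \frac{2}{5} \cdot 4\right)\right)^{2} = \left(\left(1 + 11\right) + \left(1 + \frac{8}{5}\right)\right)^{2} = \left(12 + \frac{13}{5}\right)^{2} = \left(\frac{73}{5}\right)^{2} = \frac{5329}{25}$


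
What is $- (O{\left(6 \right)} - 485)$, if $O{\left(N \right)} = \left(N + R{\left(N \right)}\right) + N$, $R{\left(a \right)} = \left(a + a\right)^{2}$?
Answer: $329$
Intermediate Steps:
$R{\left(a \right)} = 4 a^{2}$ ($R{\left(a \right)} = \left(2 a\right)^{2} = 4 a^{2}$)
$O{\left(N \right)} = 2 N + 4 N^{2}$ ($O{\left(N \right)} = \left(N + 4 N^{2}\right) + N = 2 N + 4 N^{2}$)
$- (O{\left(6 \right)} - 485) = - (2 \cdot 6 \left(1 + 2 \cdot 6\right) - 485) = - (2 \cdot 6 \left(1 + 12\right) - 485) = - (2 \cdot 6 \cdot 13 - 485) = - (156 - 485) = \left(-1\right) \left(-329\right) = 329$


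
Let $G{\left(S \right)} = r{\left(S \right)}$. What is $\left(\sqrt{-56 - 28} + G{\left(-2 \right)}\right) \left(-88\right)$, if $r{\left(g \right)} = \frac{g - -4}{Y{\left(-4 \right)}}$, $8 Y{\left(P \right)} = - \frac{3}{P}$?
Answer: $- \frac{5632}{3} - 176 i \sqrt{21} \approx -1877.3 - 806.53 i$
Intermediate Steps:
$Y{\left(P \right)} = - \frac{3}{8 P}$ ($Y{\left(P \right)} = \frac{\left(-3\right) \frac{1}{P}}{8} = - \frac{3}{8 P}$)
$r{\left(g \right)} = \frac{128}{3} + \frac{32 g}{3}$ ($r{\left(g \right)} = \frac{g - -4}{\left(- \frac{3}{8}\right) \frac{1}{-4}} = \frac{g + 4}{\left(- \frac{3}{8}\right) \left(- \frac{1}{4}\right)} = \frac{4 + g}{\frac{3}{32}} = \left(4 + g\right) \frac{32}{3} = \frac{128}{3} + \frac{32 g}{3}$)
$G{\left(S \right)} = \frac{128}{3} + \frac{32 S}{3}$
$\left(\sqrt{-56 - 28} + G{\left(-2 \right)}\right) \left(-88\right) = \left(\sqrt{-56 - 28} + \left(\frac{128}{3} + \frac{32}{3} \left(-2\right)\right)\right) \left(-88\right) = \left(\sqrt{-84} + \left(\frac{128}{3} - \frac{64}{3}\right)\right) \left(-88\right) = \left(2 i \sqrt{21} + \frac{64}{3}\right) \left(-88\right) = \left(\frac{64}{3} + 2 i \sqrt{21}\right) \left(-88\right) = - \frac{5632}{3} - 176 i \sqrt{21}$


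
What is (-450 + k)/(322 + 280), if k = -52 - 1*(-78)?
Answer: -212/301 ≈ -0.70432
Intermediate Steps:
k = 26 (k = -52 + 78 = 26)
(-450 + k)/(322 + 280) = (-450 + 26)/(322 + 280) = -424/602 = -424*1/602 = -212/301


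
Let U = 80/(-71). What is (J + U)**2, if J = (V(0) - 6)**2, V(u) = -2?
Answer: 19927296/5041 ≈ 3953.0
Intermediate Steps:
U = -80/71 (U = 80*(-1/71) = -80/71 ≈ -1.1268)
J = 64 (J = (-2 - 6)**2 = (-8)**2 = 64)
(J + U)**2 = (64 - 80/71)**2 = (4464/71)**2 = 19927296/5041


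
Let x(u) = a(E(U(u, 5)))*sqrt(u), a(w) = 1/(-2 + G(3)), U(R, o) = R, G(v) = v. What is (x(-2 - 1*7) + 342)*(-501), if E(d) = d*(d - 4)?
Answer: -171342 - 1503*I ≈ -1.7134e+5 - 1503.0*I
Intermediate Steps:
E(d) = d*(-4 + d)
a(w) = 1 (a(w) = 1/(-2 + 3) = 1/1 = 1)
x(u) = sqrt(u) (x(u) = 1*sqrt(u) = sqrt(u))
(x(-2 - 1*7) + 342)*(-501) = (sqrt(-2 - 1*7) + 342)*(-501) = (sqrt(-2 - 7) + 342)*(-501) = (sqrt(-9) + 342)*(-501) = (3*I + 342)*(-501) = (342 + 3*I)*(-501) = -171342 - 1503*I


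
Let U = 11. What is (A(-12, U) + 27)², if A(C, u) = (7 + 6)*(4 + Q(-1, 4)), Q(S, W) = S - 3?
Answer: 729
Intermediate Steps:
Q(S, W) = -3 + S
A(C, u) = 0 (A(C, u) = (7 + 6)*(4 + (-3 - 1)) = 13*(4 - 4) = 13*0 = 0)
(A(-12, U) + 27)² = (0 + 27)² = 27² = 729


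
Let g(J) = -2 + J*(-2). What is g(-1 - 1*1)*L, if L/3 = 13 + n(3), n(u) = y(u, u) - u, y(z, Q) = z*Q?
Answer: 114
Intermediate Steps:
y(z, Q) = Q*z
g(J) = -2 - 2*J
n(u) = u**2 - u (n(u) = u*u - u = u**2 - u)
L = 57 (L = 3*(13 + 3*(-1 + 3)) = 3*(13 + 3*2) = 3*(13 + 6) = 3*19 = 57)
g(-1 - 1*1)*L = (-2 - 2*(-1 - 1*1))*57 = (-2 - 2*(-1 - 1))*57 = (-2 - 2*(-2))*57 = (-2 + 4)*57 = 2*57 = 114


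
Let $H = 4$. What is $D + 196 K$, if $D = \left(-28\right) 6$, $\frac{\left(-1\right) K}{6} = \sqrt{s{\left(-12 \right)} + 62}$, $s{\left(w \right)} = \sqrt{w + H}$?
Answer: $-168 - 1176 \sqrt{62 + 2 i \sqrt{2}} \approx -9430.2 - 211.16 i$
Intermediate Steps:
$s{\left(w \right)} = \sqrt{4 + w}$ ($s{\left(w \right)} = \sqrt{w + 4} = \sqrt{4 + w}$)
$K = - 6 \sqrt{62 + 2 i \sqrt{2}}$ ($K = - 6 \sqrt{\sqrt{4 - 12} + 62} = - 6 \sqrt{\sqrt{-8} + 62} = - 6 \sqrt{2 i \sqrt{2} + 62} = - 6 \sqrt{62 + 2 i \sqrt{2}} \approx -47.256 - 1.0774 i$)
$D = -168$
$D + 196 K = -168 + 196 \left(- 6 \sqrt{62 + 2 i \sqrt{2}}\right) = -168 - 1176 \sqrt{62 + 2 i \sqrt{2}}$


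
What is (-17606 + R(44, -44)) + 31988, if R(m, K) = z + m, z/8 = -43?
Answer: 14082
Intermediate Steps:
z = -344 (z = 8*(-43) = -344)
R(m, K) = -344 + m
(-17606 + R(44, -44)) + 31988 = (-17606 + (-344 + 44)) + 31988 = (-17606 - 300) + 31988 = -17906 + 31988 = 14082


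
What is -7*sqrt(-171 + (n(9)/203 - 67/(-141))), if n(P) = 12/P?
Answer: -2*I*sqrt(34925383878)/4089 ≈ -91.408*I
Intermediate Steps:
-7*sqrt(-171 + (n(9)/203 - 67/(-141))) = -7*sqrt(-171 + ((12/9)/203 - 67/(-141))) = -7*sqrt(-171 + ((12*(1/9))*(1/203) - 67*(-1/141))) = -7*sqrt(-171 + ((4/3)*(1/203) + 67/141)) = -7*sqrt(-171 + (4/609 + 67/141)) = -7*sqrt(-171 + 13789/28623) = -2*I*sqrt(34925383878)/4089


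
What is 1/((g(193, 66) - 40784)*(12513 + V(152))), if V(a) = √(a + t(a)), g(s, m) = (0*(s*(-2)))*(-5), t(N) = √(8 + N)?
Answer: 1/(-510330192 - 40784*√(152 + 4*√10)) ≈ -1.9575e-9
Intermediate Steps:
g(s, m) = 0 (g(s, m) = (0*(-2*s))*(-5) = 0*(-5) = 0)
V(a) = √(a + √(8 + a))
1/((g(193, 66) - 40784)*(12513 + V(152))) = 1/((0 - 40784)*(12513 + √(152 + √(8 + 152)))) = 1/(-40784*(12513 + √(152 + √160))) = 1/(-40784*(12513 + √(152 + 4*√10))) = 1/(-510330192 - 40784*√(152 + 4*√10))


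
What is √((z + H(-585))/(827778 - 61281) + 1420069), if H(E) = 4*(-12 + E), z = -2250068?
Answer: √834313876649932989/766497 ≈ 1191.7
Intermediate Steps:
H(E) = -48 + 4*E
√((z + H(-585))/(827778 - 61281) + 1420069) = √((-2250068 + (-48 + 4*(-585)))/(827778 - 61281) + 1420069) = √((-2250068 + (-48 - 2340))/766497 + 1420069) = √((-2250068 - 2388)*(1/766497) + 1420069) = √(-2252456*1/766497 + 1420069) = √(-2252456/766497 + 1420069) = √(1088476375837/766497) = √834313876649932989/766497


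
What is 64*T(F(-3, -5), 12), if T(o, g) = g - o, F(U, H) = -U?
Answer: 576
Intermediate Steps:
64*T(F(-3, -5), 12) = 64*(12 - (-1)*(-3)) = 64*(12 - 1*3) = 64*(12 - 3) = 64*9 = 576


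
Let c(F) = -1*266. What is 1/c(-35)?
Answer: -1/266 ≈ -0.0037594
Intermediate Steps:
c(F) = -266
1/c(-35) = 1/(-266) = -1/266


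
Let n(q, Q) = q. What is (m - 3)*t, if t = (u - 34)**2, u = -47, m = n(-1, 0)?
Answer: -26244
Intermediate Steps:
m = -1
t = 6561 (t = (-47 - 34)**2 = (-81)**2 = 6561)
(m - 3)*t = (-1 - 3)*6561 = -4*6561 = -26244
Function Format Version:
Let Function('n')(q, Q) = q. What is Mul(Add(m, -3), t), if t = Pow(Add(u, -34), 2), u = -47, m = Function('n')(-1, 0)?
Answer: -26244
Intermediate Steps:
m = -1
t = 6561 (t = Pow(Add(-47, -34), 2) = Pow(-81, 2) = 6561)
Mul(Add(m, -3), t) = Mul(Add(-1, -3), 6561) = Mul(-4, 6561) = -26244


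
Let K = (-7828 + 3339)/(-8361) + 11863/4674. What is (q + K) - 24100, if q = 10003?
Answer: -183593640443/13026438 ≈ -14094.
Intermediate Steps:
K = 40056043/13026438 (K = -4489*(-1/8361) + 11863*(1/4674) = 4489/8361 + 11863/4674 = 40056043/13026438 ≈ 3.0750)
(q + K) - 24100 = (10003 + 40056043/13026438) - 24100 = 130343515357/13026438 - 24100 = -183593640443/13026438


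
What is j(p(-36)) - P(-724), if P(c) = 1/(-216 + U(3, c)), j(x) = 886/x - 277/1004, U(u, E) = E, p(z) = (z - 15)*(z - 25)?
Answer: 1828289/183502335 ≈ 0.0099633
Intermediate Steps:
p(z) = (-25 + z)*(-15 + z) (p(z) = (-15 + z)*(-25 + z) = (-25 + z)*(-15 + z))
j(x) = -277/1004 + 886/x (j(x) = 886/x - 277*1/1004 = 886/x - 277/1004 = -277/1004 + 886/x)
P(c) = 1/(-216 + c)
j(p(-36)) - P(-724) = (-277/1004 + 886/(375 + (-36)² - 40*(-36))) - 1/(-216 - 724) = (-277/1004 + 886/(375 + 1296 + 1440)) - 1/(-940) = (-277/1004 + 886/3111) - 1*(-1/940) = (-277/1004 + 886*(1/3111)) + 1/940 = (-277/1004 + 886/3111) + 1/940 = 27797/3123444 + 1/940 = 1828289/183502335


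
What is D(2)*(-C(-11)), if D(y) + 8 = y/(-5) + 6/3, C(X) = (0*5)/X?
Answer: 0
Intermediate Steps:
C(X) = 0 (C(X) = 0/X = 0)
D(y) = -6 - y/5 (D(y) = -8 + (y/(-5) + 6/3) = -8 + (y*(-⅕) + 6*(⅓)) = -8 + (-y/5 + 2) = -8 + (2 - y/5) = -6 - y/5)
D(2)*(-C(-11)) = (-6 - ⅕*2)*(-1*0) = (-6 - ⅖)*0 = -32/5*0 = 0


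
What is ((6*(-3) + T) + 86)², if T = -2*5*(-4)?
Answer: 11664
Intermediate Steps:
T = 40 (T = -10*(-4) = 40)
((6*(-3) + T) + 86)² = ((6*(-3) + 40) + 86)² = ((-18 + 40) + 86)² = (22 + 86)² = 108² = 11664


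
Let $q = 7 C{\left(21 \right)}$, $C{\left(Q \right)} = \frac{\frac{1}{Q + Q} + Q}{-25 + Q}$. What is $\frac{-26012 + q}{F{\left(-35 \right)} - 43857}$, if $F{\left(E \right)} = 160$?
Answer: $\frac{625171}{1048728} \approx 0.59612$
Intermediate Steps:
$C{\left(Q \right)} = \frac{Q + \frac{1}{2 Q}}{-25 + Q}$ ($C{\left(Q \right)} = \frac{\frac{1}{2 Q} + Q}{-25 + Q} = \frac{Q + \frac{1}{2 Q}}{-25 + Q}$)
$q = - \frac{883}{24}$ ($q = 7 \frac{\frac{1}{2} + 21^{2}}{21 \left(-25 + 21\right)} = 7 \frac{\frac{1}{2} + 441}{21 \left(-4\right)} = 7 \cdot \frac{1}{21} \left(- \frac{1}{4}\right) \frac{883}{2} = 7 \left(- \frac{883}{168}\right) = - \frac{883}{24} \approx -36.792$)
$\frac{-26012 + q}{F{\left(-35 \right)} - 43857} = \frac{-26012 - \frac{883}{24}}{160 - 43857} = - \frac{625171}{24 \left(-43697\right)} = \left(- \frac{625171}{24}\right) \left(- \frac{1}{43697}\right) = \frac{625171}{1048728}$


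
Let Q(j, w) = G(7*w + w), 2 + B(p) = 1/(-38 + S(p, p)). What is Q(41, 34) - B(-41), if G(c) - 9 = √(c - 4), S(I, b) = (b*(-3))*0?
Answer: 419/38 + 2*√67 ≈ 27.397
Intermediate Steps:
S(I, b) = 0 (S(I, b) = -3*b*0 = 0)
B(p) = -77/38 (B(p) = -2 + 1/(-38 + 0) = -2 + 1/(-38) = -2 - 1/38 = -77/38)
G(c) = 9 + √(-4 + c) (G(c) = 9 + √(c - 4) = 9 + √(-4 + c))
Q(j, w) = 9 + √(-4 + 8*w) (Q(j, w) = 9 + √(-4 + (7*w + w)) = 9 + √(-4 + 8*w))
Q(41, 34) - B(-41) = (9 + 2*√(-1 + 2*34)) - 1*(-77/38) = (9 + 2*√(-1 + 68)) + 77/38 = (9 + 2*√67) + 77/38 = 419/38 + 2*√67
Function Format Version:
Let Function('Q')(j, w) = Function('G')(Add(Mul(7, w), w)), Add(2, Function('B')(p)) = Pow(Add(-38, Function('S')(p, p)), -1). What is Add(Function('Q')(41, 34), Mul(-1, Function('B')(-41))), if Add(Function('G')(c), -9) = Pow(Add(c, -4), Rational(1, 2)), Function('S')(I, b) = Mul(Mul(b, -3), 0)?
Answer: Add(Rational(419, 38), Mul(2, Pow(67, Rational(1, 2)))) ≈ 27.397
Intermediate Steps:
Function('S')(I, b) = 0 (Function('S')(I, b) = Mul(Mul(-3, b), 0) = 0)
Function('B')(p) = Rational(-77, 38) (Function('B')(p) = Add(-2, Pow(Add(-38, 0), -1)) = Add(-2, Pow(-38, -1)) = Add(-2, Rational(-1, 38)) = Rational(-77, 38))
Function('G')(c) = Add(9, Pow(Add(-4, c), Rational(1, 2))) (Function('G')(c) = Add(9, Pow(Add(c, -4), Rational(1, 2))) = Add(9, Pow(Add(-4, c), Rational(1, 2))))
Function('Q')(j, w) = Add(9, Pow(Add(-4, Mul(8, w)), Rational(1, 2))) (Function('Q')(j, w) = Add(9, Pow(Add(-4, Add(Mul(7, w), w)), Rational(1, 2))) = Add(9, Pow(Add(-4, Mul(8, w)), Rational(1, 2))))
Add(Function('Q')(41, 34), Mul(-1, Function('B')(-41))) = Add(Add(9, Mul(2, Pow(Add(-1, Mul(2, 34)), Rational(1, 2)))), Mul(-1, Rational(-77, 38))) = Add(Add(9, Mul(2, Pow(Add(-1, 68), Rational(1, 2)))), Rational(77, 38)) = Add(Add(9, Mul(2, Pow(67, Rational(1, 2)))), Rational(77, 38)) = Add(Rational(419, 38), Mul(2, Pow(67, Rational(1, 2))))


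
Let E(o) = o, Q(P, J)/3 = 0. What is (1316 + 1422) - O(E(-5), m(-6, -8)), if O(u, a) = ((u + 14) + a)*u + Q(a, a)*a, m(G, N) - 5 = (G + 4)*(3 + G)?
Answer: 2838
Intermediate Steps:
Q(P, J) = 0 (Q(P, J) = 3*0 = 0)
m(G, N) = 5 + (3 + G)*(4 + G) (m(G, N) = 5 + (G + 4)*(3 + G) = 5 + (4 + G)*(3 + G) = 5 + (3 + G)*(4 + G))
O(u, a) = u*(14 + a + u) (O(u, a) = ((u + 14) + a)*u + 0*a = ((14 + u) + a)*u + 0 = (14 + a + u)*u + 0 = u*(14 + a + u) + 0 = u*(14 + a + u))
(1316 + 1422) - O(E(-5), m(-6, -8)) = (1316 + 1422) - (-5)*(14 + (17 + (-6)**2 + 7*(-6)) - 5) = 2738 - (-5)*(14 + (17 + 36 - 42) - 5) = 2738 - (-5)*(14 + 11 - 5) = 2738 - (-5)*20 = 2738 - 1*(-100) = 2738 + 100 = 2838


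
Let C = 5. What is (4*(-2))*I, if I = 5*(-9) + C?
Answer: 320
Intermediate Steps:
I = -40 (I = 5*(-9) + 5 = -45 + 5 = -40)
(4*(-2))*I = (4*(-2))*(-40) = -8*(-40) = 320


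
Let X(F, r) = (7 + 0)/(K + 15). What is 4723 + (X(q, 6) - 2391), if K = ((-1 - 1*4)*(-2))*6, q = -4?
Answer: 174907/75 ≈ 2332.1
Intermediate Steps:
K = 60 (K = ((-1 - 4)*(-2))*6 = -5*(-2)*6 = 10*6 = 60)
X(F, r) = 7/75 (X(F, r) = (7 + 0)/(60 + 15) = 7/75)
4723 + (X(q, 6) - 2391) = 4723 + (7/75 - 2391) = 4723 - 179318/75 = 174907/75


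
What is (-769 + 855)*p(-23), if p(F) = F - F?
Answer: 0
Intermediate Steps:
p(F) = 0
(-769 + 855)*p(-23) = (-769 + 855)*0 = 86*0 = 0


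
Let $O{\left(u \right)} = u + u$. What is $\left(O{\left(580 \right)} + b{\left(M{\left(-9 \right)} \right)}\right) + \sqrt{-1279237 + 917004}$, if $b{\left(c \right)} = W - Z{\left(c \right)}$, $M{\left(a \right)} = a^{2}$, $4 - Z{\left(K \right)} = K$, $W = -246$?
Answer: $991 + i \sqrt{362233} \approx 991.0 + 601.86 i$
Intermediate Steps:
$Z{\left(K \right)} = 4 - K$
$O{\left(u \right)} = 2 u$
$b{\left(c \right)} = -250 + c$ ($b{\left(c \right)} = -246 - \left(4 - c\right) = -246 + \left(-4 + c\right) = -250 + c$)
$\left(O{\left(580 \right)} + b{\left(M{\left(-9 \right)} \right)}\right) + \sqrt{-1279237 + 917004} = \left(2 \cdot 580 - \left(250 - \left(-9\right)^{2}\right)\right) + \sqrt{-1279237 + 917004} = \left(1160 + \left(-250 + 81\right)\right) + \sqrt{-362233} = \left(1160 - 169\right) + i \sqrt{362233} = 991 + i \sqrt{362233}$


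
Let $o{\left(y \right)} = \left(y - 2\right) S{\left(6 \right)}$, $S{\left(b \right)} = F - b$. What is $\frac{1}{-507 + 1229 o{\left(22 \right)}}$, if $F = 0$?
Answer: $- \frac{1}{147987} \approx -6.7573 \cdot 10^{-6}$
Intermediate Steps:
$S{\left(b \right)} = - b$ ($S{\left(b \right)} = 0 - b = - b$)
$o{\left(y \right)} = 12 - 6 y$ ($o{\left(y \right)} = \left(y - 2\right) \left(\left(-1\right) 6\right) = \left(-2 + y\right) \left(-6\right) = 12 - 6 y$)
$\frac{1}{-507 + 1229 o{\left(22 \right)}} = \frac{1}{-507 + 1229 \left(12 - 132\right)} = \frac{1}{-507 + 1229 \left(-120\right)} = \frac{1}{-507 - 147480} = \frac{1}{-147987} = - \frac{1}{147987}$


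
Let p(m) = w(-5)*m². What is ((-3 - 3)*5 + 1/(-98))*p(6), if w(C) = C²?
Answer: -1323450/49 ≈ -27009.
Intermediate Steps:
p(m) = 25*m² (p(m) = (-5)²*m² = 25*m²)
((-3 - 3)*5 + 1/(-98))*p(6) = ((-3 - 3)*5 + 1/(-98))*(25*6²) = (-6*5 - 1/98)*(25*36) = (-30 - 1/98)*900 = -2941/98*900 = -1323450/49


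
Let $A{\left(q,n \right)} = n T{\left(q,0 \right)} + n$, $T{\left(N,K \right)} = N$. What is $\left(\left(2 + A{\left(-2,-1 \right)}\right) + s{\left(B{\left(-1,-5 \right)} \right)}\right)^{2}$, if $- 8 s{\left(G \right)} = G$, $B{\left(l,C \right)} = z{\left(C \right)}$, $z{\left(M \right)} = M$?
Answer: $\frac{841}{64} \approx 13.141$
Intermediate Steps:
$B{\left(l,C \right)} = C$
$s{\left(G \right)} = - \frac{G}{8}$
$A{\left(q,n \right)} = n + n q$ ($A{\left(q,n \right)} = n q + n = n + n q$)
$\left(\left(2 + A{\left(-2,-1 \right)}\right) + s{\left(B{\left(-1,-5 \right)} \right)}\right)^{2} = \left(\left(2 - \left(1 - 2\right)\right) - - \frac{5}{8}\right)^{2} = \left(\left(2 - -1\right) + \frac{5}{8}\right)^{2} = \left(\left(2 + 1\right) + \frac{5}{8}\right)^{2} = \left(3 + \frac{5}{8}\right)^{2} = \left(\frac{29}{8}\right)^{2} = \frac{841}{64}$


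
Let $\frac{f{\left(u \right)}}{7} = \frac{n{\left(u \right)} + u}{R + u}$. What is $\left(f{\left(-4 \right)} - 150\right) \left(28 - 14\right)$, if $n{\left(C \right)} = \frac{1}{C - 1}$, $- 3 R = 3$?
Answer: $- \frac{50442}{25} \approx -2017.7$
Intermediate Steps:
$R = -1$ ($R = \left(- \frac{1}{3}\right) 3 = -1$)
$n{\left(C \right)} = \frac{1}{-1 + C}$
$f{\left(u \right)} = \frac{7 \left(u + \frac{1}{-1 + u}\right)}{-1 + u}$ ($f{\left(u \right)} = 7 \frac{\frac{1}{-1 + u} + u}{-1 + u} = 7 \frac{u + \frac{1}{-1 + u}}{-1 + u} = \frac{7 \left(u + \frac{1}{-1 + u}\right)}{-1 + u}$)
$\left(f{\left(-4 \right)} - 150\right) \left(28 - 14\right) = \left(\frac{7 \left(1 - 4 \left(-1 - 4\right)\right)}{\left(-1 - 4\right)^{2}} - 150\right) \left(28 - 14\right) = \left(\frac{7 \left(1 - -20\right)}{25} - 150\right) \left(28 - 14\right) = \left(7 \cdot \frac{1}{25} \left(1 + 20\right) - 150\right) 14 = \left(7 \cdot \frac{1}{25} \cdot 21 - 150\right) 14 = \left(\frac{147}{25} - 150\right) 14 = \left(- \frac{3603}{25}\right) 14 = - \frac{50442}{25}$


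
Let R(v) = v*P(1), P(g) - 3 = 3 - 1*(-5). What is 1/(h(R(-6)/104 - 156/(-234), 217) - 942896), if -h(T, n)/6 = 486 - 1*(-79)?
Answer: -1/946286 ≈ -1.0568e-6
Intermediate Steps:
P(g) = 11 (P(g) = 3 + (3 - 1*(-5)) = 3 + (3 + 5) = 3 + 8 = 11)
R(v) = 11*v (R(v) = v*11 = 11*v)
h(T, n) = -3390 (h(T, n) = -6*(486 - 1*(-79)) = -6*(486 + 79) = -6*565 = -3390)
1/(h(R(-6)/104 - 156/(-234), 217) - 942896) = 1/(-3390 - 942896) = 1/(-946286) = -1/946286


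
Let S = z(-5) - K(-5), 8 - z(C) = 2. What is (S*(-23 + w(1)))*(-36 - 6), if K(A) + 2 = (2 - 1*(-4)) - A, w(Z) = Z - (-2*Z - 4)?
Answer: -2016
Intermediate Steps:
w(Z) = 4 + 3*Z (w(Z) = Z - (-4 - 2*Z) = Z + (4 + 2*Z) = 4 + 3*Z)
z(C) = 6 (z(C) = 8 - 1*2 = 8 - 2 = 6)
K(A) = 4 - A (K(A) = -2 + ((2 - 1*(-4)) - A) = -2 + ((2 + 4) - A) = -2 + (6 - A) = 4 - A)
S = -3 (S = 6 - (4 - 1*(-5)) = 6 - (4 + 5) = 6 - 1*9 = 6 - 9 = -3)
(S*(-23 + w(1)))*(-36 - 6) = (-3*(-23 + (4 + 3*1)))*(-36 - 6) = -3*(-23 + (4 + 3))*(-42) = -3*(-23 + 7)*(-42) = -3*(-16)*(-42) = 48*(-42) = -2016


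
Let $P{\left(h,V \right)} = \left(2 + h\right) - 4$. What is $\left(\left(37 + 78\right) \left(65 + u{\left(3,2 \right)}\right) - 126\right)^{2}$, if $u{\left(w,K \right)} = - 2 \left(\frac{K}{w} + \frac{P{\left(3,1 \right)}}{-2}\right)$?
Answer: $\frac{481012624}{9} \approx 5.3446 \cdot 10^{7}$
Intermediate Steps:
$P{\left(h,V \right)} = -2 + h$
$u{\left(w,K \right)} = 1 - \frac{2 K}{w}$ ($u{\left(w,K \right)} = - 2 \left(\frac{K}{w} + \frac{-2 + 3}{-2}\right) = - 2 \left(\frac{K}{w} + 1 \left(- \frac{1}{2}\right)\right) = - 2 \left(\frac{K}{w} - \frac{1}{2}\right) = - 2 \left(- \frac{1}{2} + \frac{K}{w}\right) = 1 - \frac{2 K}{w}$)
$\left(\left(37 + 78\right) \left(65 + u{\left(3,2 \right)}\right) - 126\right)^{2} = \left(\left(37 + 78\right) \left(65 + \frac{3 - 4}{3}\right) - 126\right)^{2} = \left(115 \left(65 + \frac{3 - 4}{3}\right) - 126\right)^{2} = \left(115 \left(65 + \frac{1}{3} \left(-1\right)\right) - 126\right)^{2} = \left(115 \left(65 - \frac{1}{3}\right) - 126\right)^{2} = \left(115 \cdot \frac{194}{3} - 126\right)^{2} = \left(\frac{22310}{3} - 126\right)^{2} = \left(\frac{21932}{3}\right)^{2} = \frac{481012624}{9}$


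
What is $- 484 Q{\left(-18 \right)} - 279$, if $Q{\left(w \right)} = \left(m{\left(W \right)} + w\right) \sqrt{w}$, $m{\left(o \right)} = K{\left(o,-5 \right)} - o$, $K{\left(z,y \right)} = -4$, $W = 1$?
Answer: $-279 + 33396 i \sqrt{2} \approx -279.0 + 47229.0 i$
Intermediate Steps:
$m{\left(o \right)} = -4 - o$
$Q{\left(w \right)} = \sqrt{w} \left(-5 + w\right)$ ($Q{\left(w \right)} = \left(\left(-4 - 1\right) + w\right) \sqrt{w} = \left(-5 + w\right) \sqrt{w} = \sqrt{w} \left(-5 + w\right)$)
$- 484 Q{\left(-18 \right)} - 279 = - 484 \sqrt{-18} \left(-5 - 18\right) - 279 = - 484 \cdot 3 i \sqrt{2} \left(-23\right) - 279 = - 484 \left(- 69 i \sqrt{2}\right) - 279 = 33396 i \sqrt{2} - 279 = -279 + 33396 i \sqrt{2}$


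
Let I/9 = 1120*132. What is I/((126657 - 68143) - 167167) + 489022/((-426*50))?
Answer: -40737317683/1157154450 ≈ -35.205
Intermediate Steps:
I = 1330560 (I = 9*(1120*132) = 9*147840 = 1330560)
I/((126657 - 68143) - 167167) + 489022/((-426*50)) = 1330560/((126657 - 68143) - 167167) + 489022/((-426*50)) = 1330560/(58514 - 167167) + 489022/(-21300) = 1330560/(-108653) + 489022*(-1/21300) = 1330560*(-1/108653) - 244511/10650 = -1330560/108653 - 244511/10650 = -40737317683/1157154450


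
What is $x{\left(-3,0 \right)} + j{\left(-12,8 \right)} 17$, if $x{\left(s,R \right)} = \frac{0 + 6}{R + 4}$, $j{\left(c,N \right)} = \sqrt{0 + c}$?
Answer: $\frac{3}{2} + 34 i \sqrt{3} \approx 1.5 + 58.89 i$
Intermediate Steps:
$j{\left(c,N \right)} = \sqrt{c}$
$x{\left(s,R \right)} = \frac{6}{4 + R}$
$x{\left(-3,0 \right)} + j{\left(-12,8 \right)} 17 = \frac{6}{4 + 0} + \sqrt{-12} \cdot 17 = \frac{6}{4} + 2 i \sqrt{3} \cdot 17 = 6 \cdot \frac{1}{4} + 34 i \sqrt{3} = \frac{3}{2} + 34 i \sqrt{3}$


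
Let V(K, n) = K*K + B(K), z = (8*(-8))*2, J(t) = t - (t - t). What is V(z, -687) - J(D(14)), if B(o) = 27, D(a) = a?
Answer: 16397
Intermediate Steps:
J(t) = t (J(t) = t - 1*0 = t + 0 = t)
z = -128 (z = -64*2 = -128)
V(K, n) = 27 + K² (V(K, n) = K*K + 27 = K² + 27 = 27 + K²)
V(z, -687) - J(D(14)) = (27 + (-128)²) - 1*14 = (27 + 16384) - 14 = 16411 - 14 = 16397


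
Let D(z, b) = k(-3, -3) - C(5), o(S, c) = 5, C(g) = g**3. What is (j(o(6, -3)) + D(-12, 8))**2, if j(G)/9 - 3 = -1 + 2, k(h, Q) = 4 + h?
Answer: 7744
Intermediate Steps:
D(z, b) = -124 (D(z, b) = (4 - 3) - 1*5**3 = 1 - 1*125 = 1 - 125 = -124)
j(G) = 36 (j(G) = 27 + 9*(-1 + 2) = 27 + 9*1 = 27 + 9 = 36)
(j(o(6, -3)) + D(-12, 8))**2 = (36 - 124)**2 = (-88)**2 = 7744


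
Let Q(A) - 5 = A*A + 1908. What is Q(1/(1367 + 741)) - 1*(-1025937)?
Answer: 4567420042401/4443664 ≈ 1.0279e+6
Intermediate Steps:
Q(A) = 1913 + A² (Q(A) = 5 + (A*A + 1908) = 5 + (A² + 1908) = 5 + (1908 + A²) = 1913 + A²)
Q(1/(1367 + 741)) - 1*(-1025937) = (1913 + (1/(1367 + 741))²) - 1*(-1025937) = (1913 + (1/2108)²) + 1025937 = (1913 + 1/4443664) + 1025937 = 8500729233/4443664 + 1025937 = 4567420042401/4443664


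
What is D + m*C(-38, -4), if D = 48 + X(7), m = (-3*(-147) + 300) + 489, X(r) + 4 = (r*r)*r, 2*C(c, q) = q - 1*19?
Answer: -13758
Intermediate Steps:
C(c, q) = -19/2 + q/2 (C(c, q) = (q - 1*19)/2 = (q - 19)/2 = (-19 + q)/2 = -19/2 + q/2)
X(r) = -4 + r³ (X(r) = -4 + (r*r)*r = -4 + r²*r = -4 + r³)
m = 1230 (m = (441 + 300) + 489 = 741 + 489 = 1230)
D = 387 (D = 48 + (-4 + 7³) = 48 + (-4 + 343) = 48 + 339 = 387)
D + m*C(-38, -4) = 387 + 1230*(-19/2 + (½)*(-4)) = 387 + 1230*(-19/2 - 2) = 387 + 1230*(-23/2) = 387 - 14145 = -13758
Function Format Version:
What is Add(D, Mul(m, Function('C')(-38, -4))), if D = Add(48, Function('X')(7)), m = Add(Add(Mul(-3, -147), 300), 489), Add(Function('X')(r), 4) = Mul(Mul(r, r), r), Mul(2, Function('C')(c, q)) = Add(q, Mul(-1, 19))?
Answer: -13758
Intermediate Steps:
Function('C')(c, q) = Add(Rational(-19, 2), Mul(Rational(1, 2), q)) (Function('C')(c, q) = Mul(Rational(1, 2), Add(q, Mul(-1, 19))) = Mul(Rational(1, 2), Add(q, -19)) = Mul(Rational(1, 2), Add(-19, q)) = Add(Rational(-19, 2), Mul(Rational(1, 2), q)))
Function('X')(r) = Add(-4, Pow(r, 3)) (Function('X')(r) = Add(-4, Mul(Mul(r, r), r)) = Add(-4, Mul(Pow(r, 2), r)) = Add(-4, Pow(r, 3)))
m = 1230 (m = Add(Add(441, 300), 489) = Add(741, 489) = 1230)
D = 387 (D = Add(48, Add(-4, Pow(7, 3))) = Add(48, Add(-4, 343)) = Add(48, 339) = 387)
Add(D, Mul(m, Function('C')(-38, -4))) = Add(387, Mul(1230, Add(Rational(-19, 2), Mul(Rational(1, 2), -4)))) = Add(387, Mul(1230, Add(Rational(-19, 2), -2))) = Add(387, Mul(1230, Rational(-23, 2))) = Add(387, -14145) = -13758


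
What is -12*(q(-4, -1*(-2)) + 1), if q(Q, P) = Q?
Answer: 36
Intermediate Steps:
-12*(q(-4, -1*(-2)) + 1) = -12*(-4 + 1) = -12*(-3) = 36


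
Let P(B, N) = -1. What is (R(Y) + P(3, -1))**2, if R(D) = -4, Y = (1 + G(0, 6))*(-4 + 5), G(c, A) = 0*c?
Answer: 25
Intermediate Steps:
G(c, A) = 0
Y = 1 (Y = (1 + 0)*(-4 + 5) = 1*1 = 1)
(R(Y) + P(3, -1))**2 = (-4 - 1)**2 = (-5)**2 = 25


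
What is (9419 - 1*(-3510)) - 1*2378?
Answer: 10551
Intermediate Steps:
(9419 - 1*(-3510)) - 1*2378 = (9419 + 3510) - 2378 = 12929 - 2378 = 10551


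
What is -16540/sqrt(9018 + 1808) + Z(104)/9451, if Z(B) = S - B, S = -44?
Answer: -148/9451 - 8270*sqrt(10826)/5413 ≈ -158.98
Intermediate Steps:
Z(B) = -44 - B
-16540/sqrt(9018 + 1808) + Z(104)/9451 = -16540/sqrt(9018 + 1808) + (-44 - 1*104)/9451 = -16540*sqrt(10826)/10826 + (-44 - 104)*(1/9451) = -8270*sqrt(10826)/5413 - 148*1/9451 = -8270*sqrt(10826)/5413 - 148/9451 = -148/9451 - 8270*sqrt(10826)/5413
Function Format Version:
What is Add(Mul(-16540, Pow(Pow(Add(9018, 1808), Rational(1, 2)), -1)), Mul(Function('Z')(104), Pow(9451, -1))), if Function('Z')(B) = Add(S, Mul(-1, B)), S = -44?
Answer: Add(Rational(-148, 9451), Mul(Rational(-8270, 5413), Pow(10826, Rational(1, 2)))) ≈ -158.98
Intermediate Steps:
Function('Z')(B) = Add(-44, Mul(-1, B))
Add(Mul(-16540, Pow(Pow(Add(9018, 1808), Rational(1, 2)), -1)), Mul(Function('Z')(104), Pow(9451, -1))) = Add(Mul(-16540, Pow(Pow(Add(9018, 1808), Rational(1, 2)), -1)), Mul(Add(-44, Mul(-1, 104)), Pow(9451, -1))) = Add(Mul(-16540, Pow(Pow(10826, Rational(1, 2)), -1)), Mul(Add(-44, -104), Rational(1, 9451))) = Add(Mul(-16540, Mul(Rational(1, 10826), Pow(10826, Rational(1, 2)))), Mul(-148, Rational(1, 9451))) = Add(Mul(Rational(-8270, 5413), Pow(10826, Rational(1, 2))), Rational(-148, 9451)) = Add(Rational(-148, 9451), Mul(Rational(-8270, 5413), Pow(10826, Rational(1, 2))))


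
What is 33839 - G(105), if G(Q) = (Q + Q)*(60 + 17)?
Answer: 17669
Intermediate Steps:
G(Q) = 154*Q (G(Q) = (2*Q)*77 = 154*Q)
33839 - G(105) = 33839 - 154*105 = 33839 - 1*16170 = 33839 - 16170 = 17669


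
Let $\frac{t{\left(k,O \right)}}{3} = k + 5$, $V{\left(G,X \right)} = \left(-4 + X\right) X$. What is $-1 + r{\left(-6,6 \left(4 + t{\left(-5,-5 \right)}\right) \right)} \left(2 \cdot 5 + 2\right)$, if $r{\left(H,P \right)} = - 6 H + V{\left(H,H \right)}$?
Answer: $1151$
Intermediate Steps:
$V{\left(G,X \right)} = X \left(-4 + X\right)$
$t{\left(k,O \right)} = 15 + 3 k$ ($t{\left(k,O \right)} = 3 \left(k + 5\right) = 3 \left(5 + k\right) = 15 + 3 k$)
$r{\left(H,P \right)} = - 6 H + H \left(-4 + H\right)$
$-1 + r{\left(-6,6 \left(4 + t{\left(-5,-5 \right)}\right) \right)} \left(2 \cdot 5 + 2\right) = -1 + - 6 \left(-10 - 6\right) \left(2 \cdot 5 + 2\right) = -1 + \left(-6\right) \left(-16\right) \left(10 + 2\right) = -1 + 96 \cdot 12 = -1 + 1152 = 1151$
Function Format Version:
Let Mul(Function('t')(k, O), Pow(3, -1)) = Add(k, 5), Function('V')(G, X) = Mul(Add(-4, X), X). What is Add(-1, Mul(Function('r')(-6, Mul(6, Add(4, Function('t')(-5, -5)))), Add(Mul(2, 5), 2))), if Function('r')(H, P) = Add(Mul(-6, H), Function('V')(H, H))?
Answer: 1151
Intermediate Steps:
Function('V')(G, X) = Mul(X, Add(-4, X))
Function('t')(k, O) = Add(15, Mul(3, k)) (Function('t')(k, O) = Mul(3, Add(k, 5)) = Mul(3, Add(5, k)) = Add(15, Mul(3, k)))
Function('r')(H, P) = Add(Mul(-6, H), Mul(H, Add(-4, H)))
Add(-1, Mul(Function('r')(-6, Mul(6, Add(4, Function('t')(-5, -5)))), Add(Mul(2, 5), 2))) = Add(-1, Mul(Mul(-6, Add(-10, -6)), Add(Mul(2, 5), 2))) = Add(-1, Mul(Mul(-6, -16), Add(10, 2))) = Add(-1, Mul(96, 12)) = Add(-1, 1152) = 1151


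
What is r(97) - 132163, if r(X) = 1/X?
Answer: -12819810/97 ≈ -1.3216e+5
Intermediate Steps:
r(97) - 132163 = 1/97 - 132163 = -12819810/97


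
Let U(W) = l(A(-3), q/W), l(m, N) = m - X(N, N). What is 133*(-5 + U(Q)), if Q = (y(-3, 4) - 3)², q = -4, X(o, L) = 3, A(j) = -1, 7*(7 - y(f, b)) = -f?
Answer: -1197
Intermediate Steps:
y(f, b) = 7 + f/7 (y(f, b) = 7 - (-1)*f/7 = 7 + f/7)
Q = 625/49 (Q = ((7 + (⅐)*(-3)) - 3)² = ((7 - 3/7) - 3)² = (46/7 - 3)² = (25/7)² = 625/49 ≈ 12.755)
l(m, N) = -3 + m (l(m, N) = m - 1*3 = m - 3 = -3 + m)
U(W) = -4 (U(W) = -3 - 1 = -4)
133*(-5 + U(Q)) = 133*(-5 - 4) = 133*(-9) = -1197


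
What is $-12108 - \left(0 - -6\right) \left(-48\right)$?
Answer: $-11820$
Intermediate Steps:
$-12108 - \left(0 - -6\right) \left(-48\right) = -12108 - \left(0 + 6\right) \left(-48\right) = -12108 - 6 \left(-48\right) = -12108 - -288 = -12108 + 288 = -11820$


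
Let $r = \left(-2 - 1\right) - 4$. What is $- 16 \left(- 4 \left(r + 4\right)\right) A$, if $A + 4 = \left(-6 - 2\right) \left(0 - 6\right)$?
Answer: $-8448$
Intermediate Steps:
$r = -7$ ($r = -3 - 4 = -7$)
$A = 44$ ($A = -4 + \left(-6 - 2\right) \left(0 - 6\right) = -4 - -48 = -4 + 48 = 44$)
$- 16 \left(- 4 \left(r + 4\right)\right) A = - 16 \left(- 4 \left(-7 + 4\right)\right) 44 = - 16 \left(\left(-4\right) \left(-3\right)\right) 44 = \left(-16\right) 12 \cdot 44 = \left(-192\right) 44 = -8448$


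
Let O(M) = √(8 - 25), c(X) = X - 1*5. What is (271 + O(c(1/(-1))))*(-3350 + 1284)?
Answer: -559886 - 2066*I*√17 ≈ -5.5989e+5 - 8518.3*I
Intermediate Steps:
c(X) = -5 + X (c(X) = X - 5 = -5 + X)
O(M) = I*√17 (O(M) = √(-17) = I*√17)
(271 + O(c(1/(-1))))*(-3350 + 1284) = (271 + I*√17)*(-3350 + 1284) = (271 + I*√17)*(-2066) = -559886 - 2066*I*√17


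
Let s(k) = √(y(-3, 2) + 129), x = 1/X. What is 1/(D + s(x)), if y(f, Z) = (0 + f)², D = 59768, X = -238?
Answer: 29884/1786106843 - √138/3572213686 ≈ 1.6728e-5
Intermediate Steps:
x = -1/238 (x = 1/(-238) = -1/238 ≈ -0.0042017)
y(f, Z) = f²
s(k) = √138 (s(k) = √((-3)² + 129) = √(9 + 129) = √138)
1/(D + s(x)) = 1/(59768 + √138)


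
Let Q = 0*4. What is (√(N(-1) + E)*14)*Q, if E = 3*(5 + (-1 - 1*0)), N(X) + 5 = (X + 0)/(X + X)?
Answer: 0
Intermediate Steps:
N(X) = -9/2 (N(X) = -5 + (X + 0)/(X + X) = -5 + X/((2*X)) = -5 + X*(1/(2*X)) = -5 + ½ = -9/2)
Q = 0
E = 12 (E = 3*(5 + (-1 + 0)) = 3*(5 - 1) = 3*4 = 12)
(√(N(-1) + E)*14)*Q = (√(-9/2 + 12)*14)*0 = (√(15/2)*14)*0 = ((√30/2)*14)*0 = (7*√30)*0 = 0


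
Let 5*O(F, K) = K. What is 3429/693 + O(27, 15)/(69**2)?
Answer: 604724/122199 ≈ 4.9487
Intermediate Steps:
O(F, K) = K/5
3429/693 + O(27, 15)/(69**2) = 3429/693 + ((1/5)*15)/(69**2) = 3429*(1/693) + 3/4761 = 381/77 + 3*(1/4761) = 381/77 + 1/1587 = 604724/122199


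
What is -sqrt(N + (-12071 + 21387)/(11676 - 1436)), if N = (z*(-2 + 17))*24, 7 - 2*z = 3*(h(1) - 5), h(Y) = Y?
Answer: -sqrt(87575290)/160 ≈ -58.489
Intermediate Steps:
z = 19/2 (z = 7/2 - 3*(1 - 5)/2 = 7/2 - 3*(-4)/2 = 7/2 - 1/2*(-12) = 7/2 + 6 = 19/2 ≈ 9.5000)
N = 3420 (N = (19*(-2 + 17)/2)*24 = ((19/2)*15)*24 = (285/2)*24 = 3420)
-sqrt(N + (-12071 + 21387)/(11676 - 1436)) = -sqrt(3420 + (-12071 + 21387)/(11676 - 1436)) = -sqrt(3420 + 9316/10240) = -sqrt(3420 + 9316*(1/10240)) = -sqrt(3420 + 2329/2560) = -sqrt(8757529/2560) = -sqrt(87575290)/160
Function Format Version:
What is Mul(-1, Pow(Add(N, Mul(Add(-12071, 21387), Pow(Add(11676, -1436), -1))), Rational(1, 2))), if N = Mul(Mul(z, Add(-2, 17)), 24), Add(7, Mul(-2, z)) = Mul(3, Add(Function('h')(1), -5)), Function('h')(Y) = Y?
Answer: Mul(Rational(-1, 160), Pow(87575290, Rational(1, 2))) ≈ -58.489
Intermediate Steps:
z = Rational(19, 2) (z = Add(Rational(7, 2), Mul(Rational(-1, 2), Mul(3, Add(1, -5)))) = Add(Rational(7, 2), Mul(Rational(-1, 2), Mul(3, -4))) = Add(Rational(7, 2), Mul(Rational(-1, 2), -12)) = Add(Rational(7, 2), 6) = Rational(19, 2) ≈ 9.5000)
N = 3420 (N = Mul(Mul(Rational(19, 2), Add(-2, 17)), 24) = Mul(Mul(Rational(19, 2), 15), 24) = Mul(Rational(285, 2), 24) = 3420)
Mul(-1, Pow(Add(N, Mul(Add(-12071, 21387), Pow(Add(11676, -1436), -1))), Rational(1, 2))) = Mul(-1, Pow(Add(3420, Mul(Add(-12071, 21387), Pow(Add(11676, -1436), -1))), Rational(1, 2))) = Mul(-1, Pow(Add(3420, Mul(9316, Pow(10240, -1))), Rational(1, 2))) = Mul(-1, Pow(Add(3420, Mul(9316, Rational(1, 10240))), Rational(1, 2))) = Mul(-1, Pow(Add(3420, Rational(2329, 2560)), Rational(1, 2))) = Mul(-1, Pow(Rational(8757529, 2560), Rational(1, 2))) = Mul(-1, Mul(Rational(1, 160), Pow(87575290, Rational(1, 2)))) = Mul(Rational(-1, 160), Pow(87575290, Rational(1, 2)))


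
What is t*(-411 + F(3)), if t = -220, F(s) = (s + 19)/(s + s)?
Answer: 268840/3 ≈ 89613.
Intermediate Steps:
F(s) = (19 + s)/(2*s) (F(s) = (19 + s)/((2*s)) = (19 + s)*(1/(2*s)) = (19 + s)/(2*s))
t*(-411 + F(3)) = -220*(-411 + (1/2)*(19 + 3)/3) = -220*(-411 + (1/2)*(1/3)*22) = -220*(-411 + 11/3) = -220*(-1222/3) = 268840/3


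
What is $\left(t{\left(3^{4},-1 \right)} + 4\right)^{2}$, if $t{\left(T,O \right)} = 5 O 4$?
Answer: $256$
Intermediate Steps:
$t{\left(T,O \right)} = 20 O$
$\left(t{\left(3^{4},-1 \right)} + 4\right)^{2} = \left(20 \left(-1\right) + 4\right)^{2} = \left(-20 + 4\right)^{2} = \left(-16\right)^{2} = 256$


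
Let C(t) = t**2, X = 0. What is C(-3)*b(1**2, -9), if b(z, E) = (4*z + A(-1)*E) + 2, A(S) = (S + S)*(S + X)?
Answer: -108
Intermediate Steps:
A(S) = 2*S**2 (A(S) = (S + S)*(S + 0) = (2*S)*S = 2*S**2)
b(z, E) = 2 + 2*E + 4*z (b(z, E) = (4*z + (2*(-1)**2)*E) + 2 = (4*z + (2*1)*E) + 2 = (4*z + 2*E) + 2 = (2*E + 4*z) + 2 = 2 + 2*E + 4*z)
C(-3)*b(1**2, -9) = (-3)**2*(2 + 2*(-9) + 4*1**2) = 9*(2 - 18 + 4*1) = 9*(2 - 18 + 4) = 9*(-12) = -108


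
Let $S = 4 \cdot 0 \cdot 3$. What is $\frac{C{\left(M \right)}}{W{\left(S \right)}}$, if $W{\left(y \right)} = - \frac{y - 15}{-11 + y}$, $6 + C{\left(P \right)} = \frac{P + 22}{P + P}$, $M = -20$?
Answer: $\frac{1331}{300} \approx 4.4367$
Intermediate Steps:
$C{\left(P \right)} = -6 + \frac{22 + P}{2 P}$ ($C{\left(P \right)} = -6 + \frac{P + 22}{P + P} = -6 + \frac{22 + P}{2 P}$)
$S = 0$ ($S = 0 \cdot 3 = 0$)
$W{\left(y \right)} = - \frac{-15 + y}{-11 + y}$
$\frac{C{\left(M \right)}}{W{\left(S \right)}} = \frac{- \frac{11}{2} + \frac{11}{-20}}{\frac{1}{-11 + 0} \left(15 - 0\right)} = \frac{- \frac{11}{2} + 11 \left(- \frac{1}{20}\right)}{\frac{1}{-11} \left(15 + 0\right)} = \frac{- \frac{11}{2} - \frac{11}{20}}{\left(- \frac{1}{11}\right) 15} = - \frac{121}{20 \left(- \frac{15}{11}\right)} = \left(- \frac{121}{20}\right) \left(- \frac{11}{15}\right) = \frac{1331}{300}$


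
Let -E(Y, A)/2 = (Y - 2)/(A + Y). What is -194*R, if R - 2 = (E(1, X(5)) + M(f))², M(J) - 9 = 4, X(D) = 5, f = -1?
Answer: -313892/9 ≈ -34877.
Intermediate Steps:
E(Y, A) = -2*(-2 + Y)/(A + Y) (E(Y, A) = -2*(Y - 2)/(A + Y) = -2*(-2 + Y)/(A + Y))
M(J) = 13 (M(J) = 9 + 4 = 13)
R = 1618/9 (R = 2 + (2*(2 - 1*1)/(5 + 1) + 13)² = 2 + (2*(2 - 1)/6 + 13)² = 2 + (2*(⅙)*1 + 13)² = 2 + (⅓ + 13)² = 2 + (40/3)² = 2 + 1600/9 = 1618/9 ≈ 179.78)
-194*R = -194*1618/9 = -313892/9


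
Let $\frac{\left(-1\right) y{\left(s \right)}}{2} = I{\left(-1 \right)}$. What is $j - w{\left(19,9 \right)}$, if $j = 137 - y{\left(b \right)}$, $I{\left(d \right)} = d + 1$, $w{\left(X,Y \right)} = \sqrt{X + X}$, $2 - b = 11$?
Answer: $137 - \sqrt{38} \approx 130.84$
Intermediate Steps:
$b = -9$ ($b = 2 - 11 = -9$)
$w{\left(X,Y \right)} = \sqrt{2} \sqrt{X}$ ($w{\left(X,Y \right)} = \sqrt{2 X} = \sqrt{2} \sqrt{X}$)
$I{\left(d \right)} = 1 + d$
$y{\left(s \right)} = 0$ ($y{\left(s \right)} = - 2 \left(1 - 1\right) = \left(-2\right) 0 = 0$)
$j = 137$ ($j = 137 - 0 = 137 + 0 = 137$)
$j - w{\left(19,9 \right)} = 137 - \sqrt{2} \sqrt{19} = 137 - \sqrt{38}$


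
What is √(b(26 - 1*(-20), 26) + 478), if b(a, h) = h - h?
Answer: √478 ≈ 21.863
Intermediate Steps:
b(a, h) = 0
√(b(26 - 1*(-20), 26) + 478) = √(0 + 478) = √478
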